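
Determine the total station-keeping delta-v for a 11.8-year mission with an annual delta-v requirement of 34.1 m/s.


dV = rate * years = 34.1 * 11.8
dV = 402.3800 m/s

402.3800 m/s


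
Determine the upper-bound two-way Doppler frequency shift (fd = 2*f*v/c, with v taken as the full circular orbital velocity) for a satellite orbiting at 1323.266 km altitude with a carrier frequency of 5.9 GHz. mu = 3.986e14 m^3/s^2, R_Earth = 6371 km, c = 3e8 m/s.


r = 7.694266e+06 m
v = sqrt(mu/r) = 7197.5559 m/s (worst-case radial velocity)
f = 5.9 GHz = 5.9e+09 Hz
fd = 2*f*v/c = 2*5.9e+09*7197.5559/3.0e+08
fd = 283103.8670 Hz

283103.8670 Hz


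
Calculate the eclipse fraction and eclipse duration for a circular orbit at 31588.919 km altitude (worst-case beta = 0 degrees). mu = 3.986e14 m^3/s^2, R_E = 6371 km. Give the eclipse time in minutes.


r = 37959.9190 km
T = 1226.7269 min
Eclipse fraction = arcsin(R_E/r)/pi = arcsin(6371.0000/37959.9190)/pi
= arcsin(0.1678349)/pi = 0.05367756
Eclipse duration = 0.05367756 * 1226.7269 = 65.8477 min

65.8477 minutes


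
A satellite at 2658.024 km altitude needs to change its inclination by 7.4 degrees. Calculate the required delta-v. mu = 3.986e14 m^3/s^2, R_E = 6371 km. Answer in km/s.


r = 9029.0240 km = 9.029024e+06 m
V = sqrt(mu/r) = 6644.2849 m/s
di = 7.4 deg = 0.1291544 rad
dV = 2*V*sin(di/2) = 2*6644.2849*sin(0.06457718)
dV = 857.5421 m/s = 0.8575421 km/s

0.8575 km/s


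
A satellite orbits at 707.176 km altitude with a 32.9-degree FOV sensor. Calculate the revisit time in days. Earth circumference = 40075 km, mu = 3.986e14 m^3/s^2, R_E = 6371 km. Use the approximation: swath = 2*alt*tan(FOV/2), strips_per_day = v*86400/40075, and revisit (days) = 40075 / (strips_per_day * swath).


swath = 2*707.176*tan(0.2871067) = 417.6079 km
v = sqrt(mu/r) = 7504.2617 m/s = 7.5043 km/s
strips/day = v*86400/40075 = 7.5043*86400/40075 = 16.1789
coverage/day = strips * swath = 16.1789 * 417.6079 = 6756.4246 km
revisit = 40075 / 6756.4246 = 5.9314 days

5.9314 days


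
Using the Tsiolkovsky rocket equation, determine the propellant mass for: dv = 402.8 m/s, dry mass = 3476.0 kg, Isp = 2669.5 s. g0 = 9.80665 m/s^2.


ve = Isp * g0 = 2669.5 * 9.80665 = 26178.852175 m/s
mass ratio = exp(dv/ve) = exp(402.8/26178.852175) = 1.01550545
m_prop = m_dry * (mr - 1) = 3476.0 * (1.01550545 - 1)
m_prop = 53.8969 kg

53.8969 kg


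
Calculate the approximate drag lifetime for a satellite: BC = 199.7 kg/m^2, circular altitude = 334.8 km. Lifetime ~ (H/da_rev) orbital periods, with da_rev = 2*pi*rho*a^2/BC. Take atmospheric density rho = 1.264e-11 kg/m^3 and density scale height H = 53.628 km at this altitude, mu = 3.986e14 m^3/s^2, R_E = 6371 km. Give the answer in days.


a = R_E + alt = 6705.8000 km = 6.7058e+06 m
da_rev = 2*pi*rho*a^2/BC = 2*pi*1.264e-11*(6.7058e+06)^2/199.7 = 17.883399 m per revolution
N = H/da_rev = 53628.0000 m / 17.883399 m = 2998.7588 revolutions
P = 2*pi*sqrt(a^3/mu) = 5464.9616 s
lifetime = N*P = 2998.7588 * 5464.9616 = 1.6388102e+07 s = 189.6771 days

189.6771 days


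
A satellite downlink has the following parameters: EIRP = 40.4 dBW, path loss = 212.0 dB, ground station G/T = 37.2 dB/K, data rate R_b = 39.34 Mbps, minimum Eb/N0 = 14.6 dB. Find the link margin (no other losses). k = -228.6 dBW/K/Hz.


C/N0 = EIRP - FSPL + G/T - k = 40.4 - 212.0 + 37.2 - (-228.6)
C/N0 = 94.2000 dB-Hz
R_b = 39.34 Mbps = 3.934e+07 bps -> 10*log10(R_b) = 75.9483 dB-Hz
Eb/N0 = C/N0 - 10*log10(R_b) = 94.2000 - 75.9483 = 18.2517 dB
Margin = Eb/N0 - Eb/N0_req = 18.2517 - 14.6 = 3.6517 dB (link closes)

3.6517 dB


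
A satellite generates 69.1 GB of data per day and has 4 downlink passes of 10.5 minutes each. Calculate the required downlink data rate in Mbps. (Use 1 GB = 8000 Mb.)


total contact time = 4 * 10.5 * 60 = 2520.0000 s
data = 69.1 GB = 552800.0000 Mb
rate = 552800.0000 / 2520.0000 = 219.3651 Mbps

219.3651 Mbps


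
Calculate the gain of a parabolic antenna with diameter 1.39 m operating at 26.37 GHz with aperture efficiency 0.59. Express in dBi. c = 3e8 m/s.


lambda = c/f = 3e8 / 2.637e+10 = 0.01137656 m
G = eta*(pi*D/lambda)^2 = 0.59*(pi*1.39/0.01137656)^2
G = 86927.8839 (linear)
G = 10*log10(86927.8839) = 49.3916 dBi

49.3916 dBi


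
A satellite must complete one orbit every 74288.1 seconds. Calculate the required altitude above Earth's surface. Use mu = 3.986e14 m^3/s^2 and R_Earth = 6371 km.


T = 74288.1 s
r = (mu*T^2/(4*pi^2))^(1/3) = (3.986e14 * 74288.1^2 / (4*pi^2))^(1/3)
r = 3.8194898e+07 m = 38194.8979 km
alt = r - R_E = 38194.8979 - 6371 = 31823.8979 km

31823.8979 km


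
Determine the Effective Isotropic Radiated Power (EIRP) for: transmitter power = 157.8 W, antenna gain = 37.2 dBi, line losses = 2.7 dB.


Pt = 157.8 W = 21.9811 dBW
EIRP = Pt_dBW + Gt - losses = 21.9811 + 37.2 - 2.7 = 56.4811 dBW

56.4811 dBW


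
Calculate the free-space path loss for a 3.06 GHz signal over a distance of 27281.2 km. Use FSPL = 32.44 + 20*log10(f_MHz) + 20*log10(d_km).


f = 3.06 GHz = 3060.0000 MHz
d = 27281.2 km
FSPL = 32.44 + 20*log10(3060.0000) + 20*log10(27281.2)
FSPL = 32.44 + 69.7144 + 88.7173
FSPL = 190.8717 dB

190.8717 dB


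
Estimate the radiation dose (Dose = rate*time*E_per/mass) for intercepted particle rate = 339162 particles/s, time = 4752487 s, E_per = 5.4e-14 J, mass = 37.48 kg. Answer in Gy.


Total energy deposited = rate * time * E_per
  = 339162 * 4752487 * 5.4e-14 = 0.0870406 J
Dose = E_total / mass = 0.0870406 / 37.48
Dose = 0.002322321 Gy

0.0023 Gy


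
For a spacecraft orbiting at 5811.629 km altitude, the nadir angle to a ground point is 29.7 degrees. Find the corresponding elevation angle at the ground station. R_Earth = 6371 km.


r = R_E + alt = 12182.6290 km
Law of sines in the satellite / Earth-center / ground-point triangle:
  sin(nadir)/R_E = sin(90 + el)/r  =>  cos(el) = (r/R_E)*sin(nadir)
cos(el) = (12182.6290 / 6371.0000) * sin(29.7 deg) = 0.9474163
el = arccos(0.9474163) = 18.6632 deg
(Earth-central angle = 90 - nadir - el = 41.6368 deg)

18.6632 degrees


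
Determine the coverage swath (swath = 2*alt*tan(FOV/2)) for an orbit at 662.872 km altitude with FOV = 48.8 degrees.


FOV = 48.8 deg = 0.8517207 rad
swath = 2 * alt * tan(FOV/2) = 2 * 662.872 * tan(0.4258603)
swath = 2 * 662.872 * 0.4536201
swath = 601.3841 km

601.3841 km


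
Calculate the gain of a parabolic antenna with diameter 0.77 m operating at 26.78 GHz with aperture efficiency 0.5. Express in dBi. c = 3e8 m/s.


lambda = c/f = 3e8 / 2.678e+10 = 0.01120239 m
G = eta*(pi*D/lambda)^2 = 0.5*(pi*0.77/0.01120239)^2
G = 23314.7002 (linear)
G = 10*log10(23314.7002) = 43.6763 dBi

43.6763 dBi


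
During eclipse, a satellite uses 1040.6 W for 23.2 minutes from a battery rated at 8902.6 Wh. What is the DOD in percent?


E_used = P * t / 60 = 1040.6 * 23.2 / 60 = 402.3653 Wh
DOD = E_used / E_total * 100 = 402.3653 / 8902.6 * 100
DOD = 4.5196 %

4.5196 %


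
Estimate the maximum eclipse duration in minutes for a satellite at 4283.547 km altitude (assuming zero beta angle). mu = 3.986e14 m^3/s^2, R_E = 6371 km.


r = 10654.5470 km
T = 182.4158 min
Eclipse fraction = arcsin(R_E/r)/pi = arcsin(6371.0000/10654.5470)/pi
= arcsin(0.5979607)/pi = 0.2040221
Eclipse duration = 0.2040221 * 182.4158 = 37.2169 min

37.2169 minutes


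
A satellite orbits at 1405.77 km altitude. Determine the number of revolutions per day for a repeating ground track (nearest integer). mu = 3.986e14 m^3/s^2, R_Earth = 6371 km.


r = 7.77677e+06 m
T = 2*pi*sqrt(r^3/mu) = 6825.1170 s = 113.7520 min
revs/day = 1440 / 113.7520 = 12.6591
Rounded: 13 revolutions per day

13 revolutions per day


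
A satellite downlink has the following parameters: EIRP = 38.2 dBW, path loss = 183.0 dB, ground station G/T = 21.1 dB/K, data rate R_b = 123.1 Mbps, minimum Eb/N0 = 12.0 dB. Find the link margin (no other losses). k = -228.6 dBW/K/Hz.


C/N0 = EIRP - FSPL + G/T - k = 38.2 - 183.0 + 21.1 - (-228.6)
C/N0 = 104.9000 dB-Hz
R_b = 123.1 Mbps = 1.231e+08 bps -> 10*log10(R_b) = 80.9026 dB-Hz
Eb/N0 = C/N0 - 10*log10(R_b) = 104.9000 - 80.9026 = 23.9974 dB
Margin = Eb/N0 - Eb/N0_req = 23.9974 - 12.0 = 11.9974 dB (link closes)

11.9974 dB


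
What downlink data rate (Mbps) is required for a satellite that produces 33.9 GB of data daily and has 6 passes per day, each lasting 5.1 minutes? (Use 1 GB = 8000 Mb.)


total contact time = 6 * 5.1 * 60 = 1836.0000 s
data = 33.9 GB = 271200.0000 Mb
rate = 271200.0000 / 1836.0000 = 147.7124 Mbps

147.7124 Mbps


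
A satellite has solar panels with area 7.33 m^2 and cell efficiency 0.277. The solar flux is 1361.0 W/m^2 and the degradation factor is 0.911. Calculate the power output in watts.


P = area * eta * S * degradation
P = 7.33 * 0.277 * 1361.0 * 0.911
P = 2517.4465 W

2517.4465 W


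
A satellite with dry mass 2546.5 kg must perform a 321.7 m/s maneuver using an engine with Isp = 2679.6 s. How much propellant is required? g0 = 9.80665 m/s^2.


ve = Isp * g0 = 2679.6 * 9.80665 = 26277.899340 m/s
mass ratio = exp(dv/ve) = exp(321.7/26277.899340) = 1.01231747
m_prop = m_dry * (mr - 1) = 2546.5 * (1.01231747 - 1)
m_prop = 31.3664 kg

31.3664 kg


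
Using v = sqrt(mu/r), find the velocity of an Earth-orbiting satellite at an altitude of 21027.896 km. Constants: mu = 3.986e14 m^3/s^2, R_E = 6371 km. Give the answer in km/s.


r = R_E + alt = 6371.0 + 21027.896 = 27398.8960 km = 2.7398896e+07 m
v = sqrt(mu/r) = sqrt(3.986e14 / 2.7398896e+07) = 3814.1882 m/s = 3.8142 km/s

3.8142 km/s


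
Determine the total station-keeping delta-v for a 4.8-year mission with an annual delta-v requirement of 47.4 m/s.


dV = rate * years = 47.4 * 4.8
dV = 227.5200 m/s

227.5200 m/s


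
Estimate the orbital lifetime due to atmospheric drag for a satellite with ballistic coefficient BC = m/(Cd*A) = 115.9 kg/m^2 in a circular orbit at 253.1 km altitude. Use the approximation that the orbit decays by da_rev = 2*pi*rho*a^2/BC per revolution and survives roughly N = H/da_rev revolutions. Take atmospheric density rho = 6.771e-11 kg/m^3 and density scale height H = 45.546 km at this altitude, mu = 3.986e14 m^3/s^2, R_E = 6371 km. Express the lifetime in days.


a = R_E + alt = 6624.1000 km = 6.6241e+06 m
da_rev = 2*pi*rho*a^2/BC = 2*pi*6.771e-11*(6.6241e+06)^2/115.9 = 161.065678 m per revolution
N = H/da_rev = 45546.0000 m / 161.065678 m = 282.7791 revolutions
P = 2*pi*sqrt(a^3/mu) = 5365.3930 s
lifetime = N*P = 282.7791 * 5365.3930 = 1.5172208e+06 s = 17.5604 days

17.5604 days


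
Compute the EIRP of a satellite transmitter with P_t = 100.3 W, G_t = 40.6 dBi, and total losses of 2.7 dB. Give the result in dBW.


Pt = 100.3 W = 20.0130 dBW
EIRP = Pt_dBW + Gt - losses = 20.0130 + 40.6 - 2.7 = 57.9130 dBW

57.9130 dBW


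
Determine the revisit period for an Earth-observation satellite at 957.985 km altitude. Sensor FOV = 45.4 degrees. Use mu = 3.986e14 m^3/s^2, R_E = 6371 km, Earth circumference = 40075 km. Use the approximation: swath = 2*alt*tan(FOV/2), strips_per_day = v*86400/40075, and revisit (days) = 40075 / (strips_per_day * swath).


swath = 2*957.985*tan(0.3961897) = 801.4676 km
v = sqrt(mu/r) = 7374.7403 m/s = 7.3747 km/s
strips/day = v*86400/40075 = 7.3747*86400/40075 = 15.8996
coverage/day = strips * swath = 15.8996 * 801.4676 = 12743.0363 km
revisit = 40075 / 12743.0363 = 3.1449 days

3.1449 days


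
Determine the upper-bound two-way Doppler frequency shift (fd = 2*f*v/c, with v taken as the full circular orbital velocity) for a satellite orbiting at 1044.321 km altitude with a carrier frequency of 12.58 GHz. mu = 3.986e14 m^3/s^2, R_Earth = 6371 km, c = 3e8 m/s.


r = 7.415321e+06 m
v = sqrt(mu/r) = 7331.6828 m/s (worst-case radial velocity)
f = 12.58 GHz = 1.258e+10 Hz
fd = 2*f*v/c = 2*1.258e+10*7331.6828/3.0e+08
fd = 614883.8003 Hz

614883.8003 Hz


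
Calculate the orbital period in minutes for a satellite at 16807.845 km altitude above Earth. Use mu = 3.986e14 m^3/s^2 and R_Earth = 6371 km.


r = 23178.8450 km = 2.3178845e+07 m
T = 2*pi*sqrt(r^3/mu) = 2*pi*sqrt(1.245304e+22 / 3.986e14)
T = 35119.5472 s = 585.3258 min

585.3258 minutes


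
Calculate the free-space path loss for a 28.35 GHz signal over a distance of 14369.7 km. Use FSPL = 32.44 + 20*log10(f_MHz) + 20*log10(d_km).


f = 28.35 GHz = 28350.0000 MHz
d = 14369.7 km
FSPL = 32.44 + 20*log10(28350.0000) + 20*log10(14369.7)
FSPL = 32.44 + 89.0511 + 83.1490
FSPL = 204.6400 dB

204.6400 dB


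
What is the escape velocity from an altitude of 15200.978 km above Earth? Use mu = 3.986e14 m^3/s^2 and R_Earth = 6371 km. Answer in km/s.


r = 6371.0 + 15200.978 = 21571.9780 km = 2.1571978e+07 m
v_esc = sqrt(2*mu/r) = sqrt(2*3.986e14 / 2.1571978e+07)
v_esc = 6079.0912 m/s = 6.0791 km/s

6.0791 km/s


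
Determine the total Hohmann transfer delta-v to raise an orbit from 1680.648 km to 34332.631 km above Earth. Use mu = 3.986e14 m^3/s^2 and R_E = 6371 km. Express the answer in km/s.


r1 = 8051.6480 km = 8.051648e+06 m
r2 = 40703.6310 km = 4.0703631e+07 m
dv1 = sqrt(mu/r1)*(sqrt(2*r2/(r1+r2)) - 1) = 2055.7331 m/s
dv2 = sqrt(mu/r2)*(1 - sqrt(2*r1/(r1+r2))) = 1330.8840 m/s
total dv = |dv1| + |dv2| = 2055.7331 + 1330.8840 = 3386.6171 m/s = 3.3866 km/s

3.3866 km/s


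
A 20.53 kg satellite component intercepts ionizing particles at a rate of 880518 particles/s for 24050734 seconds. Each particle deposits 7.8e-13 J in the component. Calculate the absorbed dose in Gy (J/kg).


Total energy deposited = rate * time * E_per
  = 880518 * 24050734 * 7.8e-13 = 16.5181 J
Dose = E_total / mass = 16.5181 / 20.53
Dose = 0.8045855 Gy

0.8046 Gy


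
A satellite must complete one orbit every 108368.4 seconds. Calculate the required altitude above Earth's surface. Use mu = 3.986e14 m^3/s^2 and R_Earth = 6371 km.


T = 108368.4 s
r = (mu*T^2/(4*pi^2))^(1/3) = (3.986e14 * 108368.4^2 / (4*pi^2))^(1/3)
r = 4.9127835e+07 m = 49127.8351 km
alt = r - R_E = 49127.8351 - 6371 = 42756.8351 km

42756.8351 km


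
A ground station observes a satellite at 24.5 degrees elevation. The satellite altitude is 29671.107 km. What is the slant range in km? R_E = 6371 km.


h = 29671.107 km, el = 24.5 deg
d = -R_E*sin(el) + sqrt((R_E*sin(el))^2 + 2*R_E*h + h^2)
d = -6371.0000*sin(0.4276057) + sqrt((6371.0000*0.4146932)^2 + 2*6371.0000*29671.107 + 29671.107^2)
d = 32930.7887 km

32930.7887 km


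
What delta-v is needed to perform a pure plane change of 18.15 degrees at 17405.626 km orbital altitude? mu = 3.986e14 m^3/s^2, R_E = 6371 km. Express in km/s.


r = 23776.6260 km = 2.3776626e+07 m
V = sqrt(mu/r) = 4094.4308 m/s
di = 18.15 deg = 0.3167773 rad
dV = 2*V*sin(di/2) = 2*4094.4308*sin(0.1583886)
dV = 1291.6063 m/s = 1.2916 km/s

1.2916 km/s


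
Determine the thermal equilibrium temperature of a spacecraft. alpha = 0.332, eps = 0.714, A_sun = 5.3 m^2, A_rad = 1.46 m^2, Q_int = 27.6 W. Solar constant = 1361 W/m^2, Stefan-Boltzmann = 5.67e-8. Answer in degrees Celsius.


Numerator = alpha*S*A_sun + Q_int = 0.332*1361*5.3 + 27.6 = 2422.4156 W
Denominator = eps*sigma*A_rad = 0.714*5.67e-8*1.46 = 5.9106348e-08 W/K^4
T^4 = 4.0984017e+10 K^4
T = 449.9390 K = 176.7890 C

176.7890 degrees Celsius


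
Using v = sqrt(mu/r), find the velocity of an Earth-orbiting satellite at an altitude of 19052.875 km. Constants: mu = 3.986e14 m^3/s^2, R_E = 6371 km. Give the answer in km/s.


r = R_E + alt = 6371.0 + 19052.875 = 25423.8750 km = 2.5423875e+07 m
v = sqrt(mu/r) = sqrt(3.986e14 / 2.5423875e+07) = 3959.5677 m/s = 3.9596 km/s

3.9596 km/s


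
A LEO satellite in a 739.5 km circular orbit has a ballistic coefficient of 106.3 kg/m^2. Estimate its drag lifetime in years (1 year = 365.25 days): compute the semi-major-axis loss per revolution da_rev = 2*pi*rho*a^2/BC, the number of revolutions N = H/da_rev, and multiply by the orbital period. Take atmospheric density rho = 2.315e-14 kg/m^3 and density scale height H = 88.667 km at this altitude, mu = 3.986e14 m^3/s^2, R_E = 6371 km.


a = R_E + alt = 7110.5000 km = 7.1105e+06 m
da_rev = 2*pi*rho*a^2/BC = 2*pi*2.315e-14*(7.1105e+06)^2/106.3 = 0.0691827595 m per revolution
N = H/da_rev = 88667.0000 m / 0.0691827595 m = 1.2816343e+06 revolutions
P = 2*pi*sqrt(a^3/mu) = 5967.0741 s
lifetime = N*P = 1.2816343e+06 * 5967.0741 = 7.6476071e+09 s = 88513.9708 days
years = 88513.9708 / 365.25 = 242.3380 years

242.3380 years


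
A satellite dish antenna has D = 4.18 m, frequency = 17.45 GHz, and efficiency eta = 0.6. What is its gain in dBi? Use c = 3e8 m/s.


lambda = c/f = 3e8 / 1.745e+10 = 0.01719198 m
G = eta*(pi*D/lambda)^2 = 0.6*(pi*4.18/0.01719198)^2
G = 350067.5962 (linear)
G = 10*log10(350067.5962) = 55.4415 dBi

55.4415 dBi


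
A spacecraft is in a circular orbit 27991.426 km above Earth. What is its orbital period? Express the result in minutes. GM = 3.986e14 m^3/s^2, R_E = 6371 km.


r = 34362.4260 km = 3.4362426e+07 m
T = 2*pi*sqrt(r^3/mu) = 2*pi*sqrt(4.0574339e+22 / 3.986e14)
T = 63392.3640 s = 1056.5394 min

1056.5394 minutes


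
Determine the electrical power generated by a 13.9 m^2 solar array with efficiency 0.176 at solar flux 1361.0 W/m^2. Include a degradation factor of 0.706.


P = area * eta * S * degradation
P = 13.9 * 0.176 * 1361.0 * 0.706
P = 2350.6626 W

2350.6626 W


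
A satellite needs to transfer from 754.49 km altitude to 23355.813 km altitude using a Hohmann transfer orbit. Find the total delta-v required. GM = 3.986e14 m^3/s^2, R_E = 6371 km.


r1 = 7125.4900 km = 7.12549e+06 m
r2 = 29726.8130 km = 2.9726813e+07 m
dv1 = sqrt(mu/r1)*(sqrt(2*r2/(r1+r2)) - 1) = 2020.5748 m/s
dv2 = sqrt(mu/r2)*(1 - sqrt(2*r1/(r1+r2))) = 1384.6861 m/s
total dv = |dv1| + |dv2| = 2020.5748 + 1384.6861 = 3405.2608 m/s = 3.4053 km/s

3.4053 km/s


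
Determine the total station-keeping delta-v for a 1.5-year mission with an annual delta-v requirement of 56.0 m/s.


dV = rate * years = 56.0 * 1.5
dV = 84.0000 m/s

84.0000 m/s


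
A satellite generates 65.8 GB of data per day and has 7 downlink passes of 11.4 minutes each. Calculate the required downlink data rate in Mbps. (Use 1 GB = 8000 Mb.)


total contact time = 7 * 11.4 * 60 = 4788.0000 s
data = 65.8 GB = 526400.0000 Mb
rate = 526400.0000 / 4788.0000 = 109.9415 Mbps

109.9415 Mbps


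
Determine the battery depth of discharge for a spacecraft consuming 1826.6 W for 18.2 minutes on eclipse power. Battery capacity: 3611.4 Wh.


E_used = P * t / 60 = 1826.6 * 18.2 / 60 = 554.0687 Wh
DOD = E_used / E_total * 100 = 554.0687 / 3611.4 * 100
DOD = 15.3422 %

15.3422 %


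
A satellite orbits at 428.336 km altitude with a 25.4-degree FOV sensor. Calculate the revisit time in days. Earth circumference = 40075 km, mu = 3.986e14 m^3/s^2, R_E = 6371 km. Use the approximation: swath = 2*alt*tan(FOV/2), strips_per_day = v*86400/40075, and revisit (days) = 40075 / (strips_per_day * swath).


swath = 2*428.336*tan(0.2216568) = 193.0594 km
v = sqrt(mu/r) = 7656.5901 m/s = 7.6566 km/s
strips/day = v*86400/40075 = 7.6566*86400/40075 = 16.5073
coverage/day = strips * swath = 16.5073 * 193.0594 = 3186.8858 km
revisit = 40075 / 3186.8858 = 12.5750 days

12.5750 days


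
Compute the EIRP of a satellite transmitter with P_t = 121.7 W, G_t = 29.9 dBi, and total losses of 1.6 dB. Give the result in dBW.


Pt = 121.7 W = 20.8529 dBW
EIRP = Pt_dBW + Gt - losses = 20.8529 + 29.9 - 1.6 = 49.1529 dBW

49.1529 dBW


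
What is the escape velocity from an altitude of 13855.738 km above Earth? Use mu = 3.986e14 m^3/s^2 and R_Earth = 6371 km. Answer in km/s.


r = 6371.0 + 13855.738 = 20226.7380 km = 2.0226738e+07 m
v_esc = sqrt(2*mu/r) = sqrt(2*3.986e14 / 2.0226738e+07)
v_esc = 6277.9915 m/s = 6.2780 km/s

6.2780 km/s


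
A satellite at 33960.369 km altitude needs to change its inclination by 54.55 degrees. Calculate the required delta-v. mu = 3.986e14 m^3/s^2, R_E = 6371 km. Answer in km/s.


r = 40331.3690 km = 4.0331369e+07 m
V = sqrt(mu/r) = 3143.7439 m/s
di = 54.55 deg = 0.9520771 rad
dV = 2*V*sin(di/2) = 2*3143.7439*sin(0.4760386)
dV = 2881.3154 m/s = 2.8813 km/s

2.8813 km/s


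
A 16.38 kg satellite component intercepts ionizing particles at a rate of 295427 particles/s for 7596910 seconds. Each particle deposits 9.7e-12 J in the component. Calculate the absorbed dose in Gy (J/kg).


Total energy deposited = rate * time * E_per
  = 295427 * 7596910 * 9.7e-12 = 21.7700 J
Dose = E_total / mass = 21.7700 / 16.38
Dose = 1.3291 Gy

1.3291 Gy


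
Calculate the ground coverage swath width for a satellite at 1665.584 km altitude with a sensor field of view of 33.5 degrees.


FOV = 33.5 deg = 0.5846853 rad
swath = 2 * alt * tan(FOV/2) = 2 * 1665.584 * tan(0.2923426)
swath = 2 * 1665.584 * 0.3009658
swath = 1002.5678 km

1002.5678 km


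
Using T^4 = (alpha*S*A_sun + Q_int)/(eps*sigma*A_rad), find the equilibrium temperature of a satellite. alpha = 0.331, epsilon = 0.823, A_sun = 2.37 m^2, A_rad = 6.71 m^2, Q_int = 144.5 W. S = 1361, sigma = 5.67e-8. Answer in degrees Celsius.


Numerator = alpha*S*A_sun + Q_int = 0.331*1361*2.37 + 144.5 = 1212.1637 W
Denominator = eps*sigma*A_rad = 0.823*5.67e-8*6.71 = 3.1311611e-07 W/K^4
T^4 = 3.8712913e+09 K^4
T = 249.4388 K = -23.7112 C

-23.7112 degrees Celsius


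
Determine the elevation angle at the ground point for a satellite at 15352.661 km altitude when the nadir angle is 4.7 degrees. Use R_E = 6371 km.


r = R_E + alt = 21723.6610 km
Law of sines in the satellite / Earth-center / ground-point triangle:
  sin(nadir)/R_E = sin(90 + el)/r  =>  cos(el) = (r/R_E)*sin(nadir)
cos(el) = (21723.6610 / 6371.0000) * sin(4.7 deg) = 0.2793917
el = arccos(0.2793917) = 73.7761 deg
(Earth-central angle = 90 - nadir - el = 11.5239 deg)

73.7761 degrees


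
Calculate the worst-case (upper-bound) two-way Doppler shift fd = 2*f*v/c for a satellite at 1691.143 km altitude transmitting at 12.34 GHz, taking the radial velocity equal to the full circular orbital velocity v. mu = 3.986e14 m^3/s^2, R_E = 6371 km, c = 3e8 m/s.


r = 8.062143e+06 m
v = sqrt(mu/r) = 7031.4258 m/s (worst-case radial velocity)
f = 12.34 GHz = 1.234e+10 Hz
fd = 2*f*v/c = 2*1.234e+10*7031.4258/3.0e+08
fd = 578451.9631 Hz

578451.9631 Hz


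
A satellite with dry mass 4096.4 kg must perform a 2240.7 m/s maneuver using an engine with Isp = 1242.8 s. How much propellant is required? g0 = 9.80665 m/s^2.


ve = Isp * g0 = 1242.8 * 9.80665 = 12187.704620 m/s
mass ratio = exp(dv/ve) = exp(2240.7/12187.704620) = 1.20183460
m_prop = m_dry * (mr - 1) = 4096.4 * (1.20183460 - 1)
m_prop = 826.7952 kg

826.7952 kg


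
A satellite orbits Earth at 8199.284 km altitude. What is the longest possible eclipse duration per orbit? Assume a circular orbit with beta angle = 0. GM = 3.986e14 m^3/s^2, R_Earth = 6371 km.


r = 14570.2840 km
T = 291.7172 min
Eclipse fraction = arcsin(R_E/r)/pi = arcsin(6371.0000/14570.2840)/pi
= arcsin(0.4372598)/pi = 0.144051
Eclipse duration = 0.144051 * 291.7172 = 42.0221 min

42.0221 minutes


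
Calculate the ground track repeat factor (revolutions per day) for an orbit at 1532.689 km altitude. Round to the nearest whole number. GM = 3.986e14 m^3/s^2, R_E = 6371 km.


r = 7.903689e+06 m
T = 2*pi*sqrt(r^3/mu) = 6992.8786 s = 116.5480 min
revs/day = 1440 / 116.5480 = 12.3554
Rounded: 12 revolutions per day

12 revolutions per day


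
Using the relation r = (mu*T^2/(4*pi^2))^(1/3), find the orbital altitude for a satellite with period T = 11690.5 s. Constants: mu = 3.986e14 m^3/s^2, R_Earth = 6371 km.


T = 11690.5 s
r = (mu*T^2/(4*pi^2))^(1/3) = (3.986e14 * 11690.5^2 / (4*pi^2))^(1/3)
r = 1.1133061e+07 m = 11133.0607 km
alt = r - R_E = 11133.0607 - 6371 = 4762.0607 km

4762.0607 km


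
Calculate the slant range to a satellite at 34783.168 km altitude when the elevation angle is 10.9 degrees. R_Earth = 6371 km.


h = 34783.168 km, el = 10.9 deg
d = -R_E*sin(el) + sqrt((R_E*sin(el))^2 + 2*R_E*h + h^2)
d = -6371.0000*sin(0.1902409) + sqrt((6371.0000*0.1890954)^2 + 2*6371.0000*34783.168 + 34783.168^2)
d = 39471.1536 km

39471.1536 km


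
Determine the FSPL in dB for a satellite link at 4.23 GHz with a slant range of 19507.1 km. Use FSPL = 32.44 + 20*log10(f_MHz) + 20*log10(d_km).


f = 4.23 GHz = 4230.0000 MHz
d = 19507.1 km
FSPL = 32.44 + 20*log10(4230.0000) + 20*log10(19507.1)
FSPL = 32.44 + 72.5268 + 85.8039
FSPL = 190.7707 dB

190.7707 dB


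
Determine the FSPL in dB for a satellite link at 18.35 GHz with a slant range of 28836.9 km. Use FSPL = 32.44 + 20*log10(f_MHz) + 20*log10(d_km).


f = 18.35 GHz = 18350.0000 MHz
d = 28836.9 km
FSPL = 32.44 + 20*log10(18350.0000) + 20*log10(28836.9)
FSPL = 32.44 + 85.2727 + 89.1990
FSPL = 206.9117 dB

206.9117 dB


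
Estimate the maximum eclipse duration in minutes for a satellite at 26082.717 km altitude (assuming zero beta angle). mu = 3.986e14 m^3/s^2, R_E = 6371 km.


r = 32453.7170 km
T = 969.7430 min
Eclipse fraction = arcsin(R_E/r)/pi = arcsin(6371.0000/32453.7170)/pi
= arcsin(0.1963103)/pi = 0.062896
Eclipse duration = 0.062896 * 969.7430 = 60.9930 min

60.9930 minutes


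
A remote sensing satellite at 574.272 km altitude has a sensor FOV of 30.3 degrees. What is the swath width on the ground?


FOV = 30.3 deg = 0.5288348 rad
swath = 2 * alt * tan(FOV/2) = 2 * 574.272 * tan(0.2644174)
swath = 2 * 574.272 * 0.2707571
swath = 310.9765 km

310.9765 km


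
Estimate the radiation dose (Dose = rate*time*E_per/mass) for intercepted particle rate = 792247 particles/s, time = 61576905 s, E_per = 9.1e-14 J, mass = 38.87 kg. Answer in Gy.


Total energy deposited = rate * time * E_per
  = 792247 * 61576905 * 9.1e-14 = 4.4394 J
Dose = E_total / mass = 4.4394 / 38.87
Dose = 0.1142103 Gy

0.1142 Gy


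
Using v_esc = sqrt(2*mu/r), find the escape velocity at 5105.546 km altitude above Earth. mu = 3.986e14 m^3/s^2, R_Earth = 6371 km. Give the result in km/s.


r = 6371.0 + 5105.546 = 11476.5460 km = 1.1476546e+07 m
v_esc = sqrt(2*mu/r) = sqrt(2*3.986e14 / 1.1476546e+07)
v_esc = 8334.4711 m/s = 8.3345 km/s

8.3345 km/s


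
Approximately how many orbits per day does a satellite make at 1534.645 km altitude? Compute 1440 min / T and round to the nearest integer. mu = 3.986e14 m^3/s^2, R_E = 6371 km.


r = 7.905645e+06 m
T = 2*pi*sqrt(r^3/mu) = 6995.4746 s = 116.5912 min
revs/day = 1440 / 116.5912 = 12.3508
Rounded: 12 revolutions per day

12 revolutions per day


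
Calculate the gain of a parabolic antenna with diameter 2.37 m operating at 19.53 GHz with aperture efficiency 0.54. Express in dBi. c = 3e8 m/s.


lambda = c/f = 3e8 / 1.953e+10 = 0.01536098 m
G = eta*(pi*D/lambda)^2 = 0.54*(pi*2.37/0.01536098)^2
G = 126868.0236 (linear)
G = 10*log10(126868.0236) = 51.0335 dBi

51.0335 dBi


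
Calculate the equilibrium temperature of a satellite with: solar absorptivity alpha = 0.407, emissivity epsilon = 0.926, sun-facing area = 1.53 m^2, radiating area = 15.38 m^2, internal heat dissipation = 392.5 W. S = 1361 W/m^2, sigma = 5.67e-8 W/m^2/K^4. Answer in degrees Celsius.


Numerator = alpha*S*A_sun + Q_int = 0.407*1361*1.53 + 392.5 = 1240.0083 W
Denominator = eps*sigma*A_rad = 0.926*5.67e-8*15.38 = 8.075146e-07 W/K^4
T^4 = 1.5355862e+09 K^4
T = 197.9559 K = -75.1941 C

-75.1941 degrees Celsius


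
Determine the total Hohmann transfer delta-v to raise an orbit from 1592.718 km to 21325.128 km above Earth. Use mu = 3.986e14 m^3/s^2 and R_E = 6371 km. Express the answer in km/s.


r1 = 7963.7180 km = 7.963718e+06 m
r2 = 27696.1280 km = 2.7696128e+07 m
dv1 = sqrt(mu/r1)*(sqrt(2*r2/(r1+r2)) - 1) = 1742.7571 m/s
dv2 = sqrt(mu/r2)*(1 - sqrt(2*r1/(r1+r2))) = 1258.2905 m/s
total dv = |dv1| + |dv2| = 1742.7571 + 1258.2905 = 3001.0476 m/s = 3.0010 km/s

3.0010 km/s


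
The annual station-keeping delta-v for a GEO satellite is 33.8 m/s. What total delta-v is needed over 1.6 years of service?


dV = rate * years = 33.8 * 1.6
dV = 54.0800 m/s

54.0800 m/s


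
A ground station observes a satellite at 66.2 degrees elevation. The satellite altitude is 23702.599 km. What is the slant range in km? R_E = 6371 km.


h = 23702.599 km, el = 66.2 deg
d = -R_E*sin(el) + sqrt((R_E*sin(el))^2 + 2*R_E*h + h^2)
d = -6371.0000*sin(1.1554) + sqrt((6371.0000*0.9149597)^2 + 2*6371.0000*23702.599 + 23702.599^2)
d = 24134.2928 km

24134.2928 km


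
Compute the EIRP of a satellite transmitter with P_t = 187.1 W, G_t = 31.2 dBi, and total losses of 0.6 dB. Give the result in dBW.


Pt = 187.1 W = 22.7207 dBW
EIRP = Pt_dBW + Gt - losses = 22.7207 + 31.2 - 0.6 = 53.3207 dBW

53.3207 dBW


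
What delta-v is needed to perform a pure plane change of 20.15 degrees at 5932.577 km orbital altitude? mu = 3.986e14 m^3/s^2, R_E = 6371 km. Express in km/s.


r = 12303.5770 km = 1.2303577e+07 m
V = sqrt(mu/r) = 5691.8435 m/s
di = 20.15 deg = 0.3516838 rad
dV = 2*V*sin(di/2) = 2*5691.8435*sin(0.1758419)
dV = 1991.4296 m/s = 1.9914 km/s

1.9914 km/s


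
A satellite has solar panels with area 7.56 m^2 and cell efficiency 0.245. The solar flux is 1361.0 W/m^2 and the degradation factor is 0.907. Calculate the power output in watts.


P = area * eta * S * degradation
P = 7.56 * 0.245 * 1361.0 * 0.907
P = 2286.4057 W

2286.4057 W


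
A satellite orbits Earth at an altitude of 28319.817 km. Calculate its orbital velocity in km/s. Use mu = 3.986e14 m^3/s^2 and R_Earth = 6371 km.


r = R_E + alt = 6371.0 + 28319.817 = 34690.8170 km = 3.4690817e+07 m
v = sqrt(mu/r) = sqrt(3.986e14 / 3.4690817e+07) = 3389.7009 m/s = 3.3897 km/s

3.3897 km/s


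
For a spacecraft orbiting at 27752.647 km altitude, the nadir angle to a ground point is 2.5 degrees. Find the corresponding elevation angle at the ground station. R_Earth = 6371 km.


r = R_E + alt = 34123.6470 km
Law of sines in the satellite / Earth-center / ground-point triangle:
  sin(nadir)/R_E = sin(90 + el)/r  =>  cos(el) = (r/R_E)*sin(nadir)
cos(el) = (34123.6470 / 6371.0000) * sin(2.5 deg) = 0.2336293
el = arccos(0.2336293) = 76.4892 deg
(Earth-central angle = 90 - nadir - el = 11.0108 deg)

76.4892 degrees


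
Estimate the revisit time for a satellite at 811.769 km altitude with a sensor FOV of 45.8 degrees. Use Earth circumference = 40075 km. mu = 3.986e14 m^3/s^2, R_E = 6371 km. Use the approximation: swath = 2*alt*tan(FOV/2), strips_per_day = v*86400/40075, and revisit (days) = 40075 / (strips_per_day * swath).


swath = 2*811.769*tan(0.3996804) = 685.8093 km
v = sqrt(mu/r) = 7449.4241 m/s = 7.4494 km/s
strips/day = v*86400/40075 = 7.4494*86400/40075 = 16.0606
coverage/day = strips * swath = 16.0606 * 685.8093 = 11014.5379 km
revisit = 40075 / 11014.5379 = 3.6384 days

3.6384 days


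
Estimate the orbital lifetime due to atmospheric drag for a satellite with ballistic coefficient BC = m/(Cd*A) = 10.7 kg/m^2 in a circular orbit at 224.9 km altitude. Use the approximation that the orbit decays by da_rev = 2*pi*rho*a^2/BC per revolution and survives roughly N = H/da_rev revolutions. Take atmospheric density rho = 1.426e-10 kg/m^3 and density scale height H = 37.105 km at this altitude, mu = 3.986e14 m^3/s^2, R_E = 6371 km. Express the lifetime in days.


a = R_E + alt = 6595.9000 km = 6.5959e+06 m
da_rev = 2*pi*rho*a^2/BC = 2*pi*1.426e-10*(6.5959e+06)^2/10.7 = 3643.038338 m per revolution
N = H/da_rev = 37105.0000 m / 3643.038338 m = 10.1852 revolutions
P = 2*pi*sqrt(a^3/mu) = 5331.1673 s
lifetime = N*P = 10.1852 * 5331.1673 = 54298.8972 s = 0.6284595 days

0.6285 days


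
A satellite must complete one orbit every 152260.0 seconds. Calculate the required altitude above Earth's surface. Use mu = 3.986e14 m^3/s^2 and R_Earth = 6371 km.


T = 152260.0 s
r = (mu*T^2/(4*pi^2))^(1/3) = (3.986e14 * 152260.0^2 / (4*pi^2))^(1/3)
r = 6.1628709e+07 m = 61628.7089 km
alt = r - R_E = 61628.7089 - 6371 = 55257.7089 km

55257.7089 km


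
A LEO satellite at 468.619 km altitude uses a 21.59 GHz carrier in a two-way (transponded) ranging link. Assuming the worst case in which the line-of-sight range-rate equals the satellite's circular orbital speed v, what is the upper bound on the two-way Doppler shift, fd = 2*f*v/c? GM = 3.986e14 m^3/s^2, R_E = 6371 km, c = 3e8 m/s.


r = 6.839619e+06 m
v = sqrt(mu/r) = 7634.0094 m/s (worst-case radial velocity)
f = 21.59 GHz = 2.159e+10 Hz
fd = 2*f*v/c = 2*2.159e+10*7634.0094/3.0e+08
fd = 1.0987884e+06 Hz

1.0988e+06 Hz


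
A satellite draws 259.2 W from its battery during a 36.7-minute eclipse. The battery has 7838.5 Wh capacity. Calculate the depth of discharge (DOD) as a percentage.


E_used = P * t / 60 = 259.2 * 36.7 / 60 = 158.5440 Wh
DOD = E_used / E_total * 100 = 158.5440 / 7838.5 * 100
DOD = 2.0226 %

2.0226 %


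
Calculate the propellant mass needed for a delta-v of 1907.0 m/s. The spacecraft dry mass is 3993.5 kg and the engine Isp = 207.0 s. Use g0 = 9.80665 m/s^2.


ve = Isp * g0 = 207.0 * 9.80665 = 2029.976550 m/s
mass ratio = exp(dv/ve) = exp(1907.0/2029.976550) = 2.55849634
m_prop = m_dry * (mr - 1) = 3993.5 * (2.55849634 - 1)
m_prop = 6223.8551 kg

6223.8551 kg


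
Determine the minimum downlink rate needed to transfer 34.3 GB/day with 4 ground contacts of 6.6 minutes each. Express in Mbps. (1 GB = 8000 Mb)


total contact time = 4 * 6.6 * 60 = 1584.0000 s
data = 34.3 GB = 274400.0000 Mb
rate = 274400.0000 / 1584.0000 = 173.2323 Mbps

173.2323 Mbps


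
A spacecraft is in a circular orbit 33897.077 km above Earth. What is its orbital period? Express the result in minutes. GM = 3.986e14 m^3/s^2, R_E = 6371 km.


r = 40268.0770 km = 4.0268077e+07 m
T = 2*pi*sqrt(r^3/mu) = 2*pi*sqrt(6.5295413e+22 / 3.986e14)
T = 80417.8683 s = 1340.2978 min

1340.2978 minutes


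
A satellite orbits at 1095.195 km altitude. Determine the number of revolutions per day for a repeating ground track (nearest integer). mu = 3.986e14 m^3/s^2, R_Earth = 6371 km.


r = 7.466195e+06 m
T = 2*pi*sqrt(r^3/mu) = 6420.3723 s = 107.0062 min
revs/day = 1440 / 107.0062 = 13.4572
Rounded: 13 revolutions per day

13 revolutions per day


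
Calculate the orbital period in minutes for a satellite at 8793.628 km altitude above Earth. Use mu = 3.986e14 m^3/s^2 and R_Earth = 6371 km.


r = 15164.6280 km = 1.5164628e+07 m
T = 2*pi*sqrt(r^3/mu) = 2*pi*sqrt(3.487348e+21 / 3.986e14)
T = 18584.8416 s = 309.7474 min

309.7474 minutes


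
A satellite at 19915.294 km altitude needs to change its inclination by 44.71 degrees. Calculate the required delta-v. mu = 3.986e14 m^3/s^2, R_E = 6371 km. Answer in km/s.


r = 26286.2940 km = 2.6286294e+07 m
V = sqrt(mu/r) = 3894.0719 m/s
di = 44.71 deg = 0.7803367 rad
dV = 2*V*sin(di/2) = 2*3894.0719*sin(0.3901684)
dV = 2962.1747 m/s = 2.9622 km/s

2.9622 km/s


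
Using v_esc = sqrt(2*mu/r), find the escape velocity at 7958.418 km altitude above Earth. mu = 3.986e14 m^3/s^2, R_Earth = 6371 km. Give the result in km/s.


r = 6371.0 + 7958.418 = 14329.4180 km = 1.4329418e+07 m
v_esc = sqrt(2*mu/r) = sqrt(2*3.986e14 / 1.4329418e+07)
v_esc = 7458.8070 m/s = 7.4588 km/s

7.4588 km/s


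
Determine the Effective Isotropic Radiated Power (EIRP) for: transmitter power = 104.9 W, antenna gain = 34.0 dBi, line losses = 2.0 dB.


Pt = 104.9 W = 20.2078 dBW
EIRP = Pt_dBW + Gt - losses = 20.2078 + 34.0 - 2.0 = 52.2078 dBW

52.2078 dBW


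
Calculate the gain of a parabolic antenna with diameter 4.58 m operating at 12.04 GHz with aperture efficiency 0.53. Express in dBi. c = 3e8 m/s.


lambda = c/f = 3e8 / 1.204e+10 = 0.02491694 m
G = eta*(pi*D/lambda)^2 = 0.53*(pi*4.58/0.02491694)^2
G = 176732.7501 (linear)
G = 10*log10(176732.7501) = 52.4732 dBi

52.4732 dBi


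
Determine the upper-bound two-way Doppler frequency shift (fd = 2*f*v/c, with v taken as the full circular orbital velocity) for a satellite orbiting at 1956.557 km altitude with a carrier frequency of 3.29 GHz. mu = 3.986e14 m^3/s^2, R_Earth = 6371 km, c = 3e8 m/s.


r = 8.327557e+06 m
v = sqrt(mu/r) = 6918.4665 m/s (worst-case radial velocity)
f = 3.29 GHz = 3.29e+09 Hz
fd = 2*f*v/c = 2*3.29e+09*6918.4665/3.0e+08
fd = 151745.0311 Hz

151745.0311 Hz


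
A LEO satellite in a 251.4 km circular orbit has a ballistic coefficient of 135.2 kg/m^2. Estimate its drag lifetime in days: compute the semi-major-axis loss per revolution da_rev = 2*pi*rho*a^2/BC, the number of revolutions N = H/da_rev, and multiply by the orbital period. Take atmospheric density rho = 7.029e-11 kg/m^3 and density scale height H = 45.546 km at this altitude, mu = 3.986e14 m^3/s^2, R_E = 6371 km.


a = R_E + alt = 6622.4000 km = 6.6224e+06 m
da_rev = 2*pi*rho*a^2/BC = 2*pi*7.029e-11*(6.6224e+06)^2/135.2 = 143.260855 m per revolution
N = H/da_rev = 45546.0000 m / 143.260855 m = 317.9236 revolutions
P = 2*pi*sqrt(a^3/mu) = 5363.3277 s
lifetime = N*P = 317.9236 * 5363.3277 = 1.7051282e+06 s = 19.7353 days

19.7353 days


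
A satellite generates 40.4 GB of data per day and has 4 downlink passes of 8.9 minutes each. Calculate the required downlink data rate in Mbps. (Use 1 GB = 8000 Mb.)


total contact time = 4 * 8.9 * 60 = 2136.0000 s
data = 40.4 GB = 323200.0000 Mb
rate = 323200.0000 / 2136.0000 = 151.3109 Mbps

151.3109 Mbps


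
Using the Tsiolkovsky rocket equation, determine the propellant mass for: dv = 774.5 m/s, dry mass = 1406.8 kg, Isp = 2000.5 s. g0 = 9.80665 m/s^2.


ve = Isp * g0 = 2000.5 * 9.80665 = 19618.203325 m/s
mass ratio = exp(dv/ve) = exp(774.5/19618.203325) = 1.04026828
m_prop = m_dry * (mr - 1) = 1406.8 * (1.04026828 - 1)
m_prop = 56.6494 kg

56.6494 kg


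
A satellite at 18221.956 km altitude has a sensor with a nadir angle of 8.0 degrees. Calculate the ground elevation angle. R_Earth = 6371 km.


r = R_E + alt = 24592.9560 km
Law of sines in the satellite / Earth-center / ground-point triangle:
  sin(nadir)/R_E = sin(90 + el)/r  =>  cos(el) = (r/R_E)*sin(nadir)
cos(el) = (24592.9560 / 6371.0000) * sin(8.0 deg) = 0.5372277
el = arccos(0.5372277) = 57.5049 deg
(Earth-central angle = 90 - nadir - el = 24.4951 deg)

57.5049 degrees


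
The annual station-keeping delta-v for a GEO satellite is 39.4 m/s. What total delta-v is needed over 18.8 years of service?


dV = rate * years = 39.4 * 18.8
dV = 740.7200 m/s

740.7200 m/s


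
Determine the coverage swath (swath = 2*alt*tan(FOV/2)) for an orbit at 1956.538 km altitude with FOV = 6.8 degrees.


FOV = 6.8 deg = 0.1186824 rad
swath = 2 * alt * tan(FOV/2) = 2 * 1956.538 * tan(0.05934119)
swath = 2 * 1956.538 * 0.05941095
swath = 232.4796 km

232.4796 km


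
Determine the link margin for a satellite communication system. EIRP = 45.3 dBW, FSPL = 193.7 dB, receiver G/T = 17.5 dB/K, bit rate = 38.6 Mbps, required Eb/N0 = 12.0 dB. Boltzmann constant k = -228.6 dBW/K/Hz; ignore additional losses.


C/N0 = EIRP - FSPL + G/T - k = 45.3 - 193.7 + 17.5 - (-228.6)
C/N0 = 97.7000 dB-Hz
R_b = 38.6 Mbps = 3.86e+07 bps -> 10*log10(R_b) = 75.8659 dB-Hz
Eb/N0 = C/N0 - 10*log10(R_b) = 97.7000 - 75.8659 = 21.8341 dB
Margin = Eb/N0 - Eb/N0_req = 21.8341 - 12.0 = 9.8341 dB (link closes)

9.8341 dB


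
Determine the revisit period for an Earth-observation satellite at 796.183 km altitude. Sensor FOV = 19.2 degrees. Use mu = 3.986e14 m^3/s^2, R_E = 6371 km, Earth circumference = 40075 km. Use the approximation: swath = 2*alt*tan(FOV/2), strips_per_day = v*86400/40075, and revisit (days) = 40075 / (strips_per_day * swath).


swath = 2*796.183*tan(0.1675516) = 269.3285 km
v = sqrt(mu/r) = 7457.5195 m/s = 7.4575 km/s
strips/day = v*86400/40075 = 7.4575*86400/40075 = 16.0781
coverage/day = strips * swath = 16.0781 * 269.3285 = 4330.2902 km
revisit = 40075 / 4330.2902 = 9.2546 days

9.2546 days


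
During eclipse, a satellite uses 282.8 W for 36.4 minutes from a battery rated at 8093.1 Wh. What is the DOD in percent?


E_used = P * t / 60 = 282.8 * 36.4 / 60 = 171.5653 Wh
DOD = E_used / E_total * 100 = 171.5653 / 8093.1 * 100
DOD = 2.1199 %

2.1199 %


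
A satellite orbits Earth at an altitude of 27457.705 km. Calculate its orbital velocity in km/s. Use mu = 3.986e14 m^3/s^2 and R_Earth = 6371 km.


r = R_E + alt = 6371.0 + 27457.705 = 33828.7050 km = 3.3828705e+07 m
v = sqrt(mu/r) = sqrt(3.986e14 / 3.3828705e+07) = 3432.6218 m/s = 3.4326 km/s

3.4326 km/s
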